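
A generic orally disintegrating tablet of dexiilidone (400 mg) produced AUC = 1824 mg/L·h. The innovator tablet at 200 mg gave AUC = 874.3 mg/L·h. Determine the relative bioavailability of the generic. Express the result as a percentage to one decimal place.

F_rel = 104.3%

F_rel = (AUC_test/D_test) / (AUC_ref/D_ref)
      = (1824/400) / (874.3/200)
      = 4.56 / 4.3715 = 1.0431 = 104.31%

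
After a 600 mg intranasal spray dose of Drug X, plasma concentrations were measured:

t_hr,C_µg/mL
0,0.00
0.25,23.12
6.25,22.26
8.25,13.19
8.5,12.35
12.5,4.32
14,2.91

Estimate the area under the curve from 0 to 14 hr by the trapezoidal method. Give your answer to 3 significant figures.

AUC = 216 µg/mL·hr

Trapezoidal AUC_0→14:
  [0→0.25]: (0.00+23.12)/2 × 0.25 = 2.89
  [0.25→6.25]: (23.12+22.26)/2 × 6 = 136.14
  [6.25→8.25]: (22.26+13.19)/2 × 2 = 35.45
  [8.25→8.5]: (13.19+12.35)/2 × 0.25 = 3.1925
  [8.5→12.5]: (12.35+4.32)/2 × 4 = 33.34
  [12.5→14]: (4.32+2.91)/2 × 1.5 = 5.4225
  Sum = 216.435 µg/mL·hr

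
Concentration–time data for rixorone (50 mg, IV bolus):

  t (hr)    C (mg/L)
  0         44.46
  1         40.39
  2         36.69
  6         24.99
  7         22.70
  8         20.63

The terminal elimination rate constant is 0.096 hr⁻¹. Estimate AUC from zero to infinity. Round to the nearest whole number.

Trapezoidal AUC_0→8:
  [0→1]: (44.46+40.39)/2 × 1 = 42.425
  [1→2]: (40.39+36.69)/2 × 1 = 38.54
  [2→6]: (36.69+24.99)/2 × 4 = 123.36
  [6→7]: (24.99+22.70)/2 × 1 = 23.845
  [7→8]: (22.70+20.63)/2 × 1 = 21.665
  Sum = 249.835 mg/L·hr
Extrapolated tail: C_last / k_e = 20.63 / 0.096 = 214.896
AUC_0→∞ = 249.835 + 214.896 = 464.731 mg/L·hr

AUC = 465 mg/L·hr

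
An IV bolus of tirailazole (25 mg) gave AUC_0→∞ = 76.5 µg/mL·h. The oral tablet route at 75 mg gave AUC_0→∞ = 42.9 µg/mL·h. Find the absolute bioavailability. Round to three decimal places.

F = 0.187

F = (AUC_ev / D_ev) / (AUC_iv / D_iv)
  = (42.9/75) / (76.5/25)
  = 0.572 / 3.06 = 0.1869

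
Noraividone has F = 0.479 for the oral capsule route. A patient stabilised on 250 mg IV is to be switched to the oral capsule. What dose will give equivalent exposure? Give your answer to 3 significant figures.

D_oral = 522 mg

For equal systemic exposure: F × D_ev = D_iv
D_ev = D_iv / F = 250 / 0.479 = 521.921 mg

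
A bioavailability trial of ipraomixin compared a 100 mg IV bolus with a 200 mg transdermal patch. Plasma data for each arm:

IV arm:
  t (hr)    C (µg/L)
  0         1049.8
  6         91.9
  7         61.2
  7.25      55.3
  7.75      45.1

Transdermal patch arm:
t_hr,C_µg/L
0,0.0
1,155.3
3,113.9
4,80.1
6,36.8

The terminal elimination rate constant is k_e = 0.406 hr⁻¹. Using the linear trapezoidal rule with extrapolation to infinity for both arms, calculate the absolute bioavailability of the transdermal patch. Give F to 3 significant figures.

F = 0.0892

Trapezoidal AUC_0→7.75 (IV):
  [0→6]: (1049.8+91.9)/2 × 6 = 3425.1
  [6→7]: (91.9+61.2)/2 × 1 = 76.55
  [7→7.25]: (61.2+55.3)/2 × 0.25 = 14.5625
  [7.25→7.75]: (55.3+45.1)/2 × 0.5 = 25.1
  Sum = 3541.3125 µg/L·hr
IV tail: 45.1/0.406 = 111.084; AUC_iv,0→∞ = 3541.3125 + 111.084 = 3652.3965 µg/L·hr
Trapezoidal AUC_0→6 (transdermal patch):
  [0→1]: (0.0+155.3)/2 × 1 = 77.65
  [1→3]: (155.3+113.9)/2 × 2 = 269.2
  [3→4]: (113.9+80.1)/2 × 1 = 97.0
  [4→6]: (80.1+36.8)/2 × 2 = 116.9
  Sum = 560.75 µg/L·hr
transdermal patch tail: 36.8/0.406 = 90.640; AUC_ev,0→∞ = 560.75 + 90.640 = 651.39 µg/L·hr
F = (AUC_ev/D_ev)/(AUC_iv/D_iv) = (651.39/200)/(3652.3965/100) = 3.25695/36.523965 = 0.0892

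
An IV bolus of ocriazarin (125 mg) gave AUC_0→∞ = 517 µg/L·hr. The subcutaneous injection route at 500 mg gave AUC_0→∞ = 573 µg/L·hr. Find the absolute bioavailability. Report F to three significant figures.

F = (AUC_ev / D_ev) / (AUC_iv / D_iv)
  = (573/500) / (517/125)
  = 1.146 / 4.136 = 0.2771

F = 0.277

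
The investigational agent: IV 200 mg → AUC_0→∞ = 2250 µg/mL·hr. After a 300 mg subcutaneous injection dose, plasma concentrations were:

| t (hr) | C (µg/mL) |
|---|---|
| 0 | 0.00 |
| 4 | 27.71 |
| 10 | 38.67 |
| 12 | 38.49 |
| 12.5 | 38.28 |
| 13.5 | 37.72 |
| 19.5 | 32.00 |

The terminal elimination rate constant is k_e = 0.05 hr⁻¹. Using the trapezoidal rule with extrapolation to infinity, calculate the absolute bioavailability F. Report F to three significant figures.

Trapezoidal AUC_0→19.5 (subcutaneous injection):
  [0→4]: (0.00+27.71)/2 × 4 = 55.42
  [4→10]: (27.71+38.67)/2 × 6 = 199.14
  [10→12]: (38.67+38.49)/2 × 2 = 77.16
  [12→12.5]: (38.49+38.28)/2 × 0.5 = 19.1925
  [12.5→13.5]: (38.28+37.72)/2 × 1 = 38.0
  [13.5→19.5]: (37.72+32.00)/2 × 6 = 209.16
  Sum = 598.0725 µg/mL·hr
Tail: C_last/k_e = 32.00/0.05 = 640.000
AUC_0→∞ (subcutaneous injection) = 598.0725 + 640.000 = 1238.0725 µg/mL·hr
F = (AUC_ev/D_ev)/(AUC_iv/D_iv) = (1238.0725/300)/(2250/200) = 4.12691/11.25 = 0.3668

F = 0.367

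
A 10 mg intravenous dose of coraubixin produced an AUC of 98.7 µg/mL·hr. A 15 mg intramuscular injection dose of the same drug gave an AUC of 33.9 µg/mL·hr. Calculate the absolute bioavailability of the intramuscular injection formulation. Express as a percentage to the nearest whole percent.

F = (AUC_ev / D_ev) / (AUC_iv / D_iv)
  = (33.9/15) / (98.7/10)
  = 2.26 / 9.87 = 0.2290
  = 22.90%

F = 23%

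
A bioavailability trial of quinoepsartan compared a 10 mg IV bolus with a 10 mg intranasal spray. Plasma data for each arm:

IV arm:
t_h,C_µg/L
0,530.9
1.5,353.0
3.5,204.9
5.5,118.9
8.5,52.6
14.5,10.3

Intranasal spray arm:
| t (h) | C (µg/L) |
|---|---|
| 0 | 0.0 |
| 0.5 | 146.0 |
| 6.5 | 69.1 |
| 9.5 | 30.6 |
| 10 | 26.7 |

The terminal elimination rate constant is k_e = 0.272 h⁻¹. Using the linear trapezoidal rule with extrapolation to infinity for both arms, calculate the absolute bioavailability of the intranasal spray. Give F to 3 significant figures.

F = 0.465

Trapezoidal AUC_0→14.5 (IV):
  [0→1.5]: (530.9+353.0)/2 × 1.5 = 662.925
  [1.5→3.5]: (353.0+204.9)/2 × 2 = 557.9
  [3.5→5.5]: (204.9+118.9)/2 × 2 = 323.8
  [5.5→8.5]: (118.9+52.6)/2 × 3 = 257.25
  [8.5→14.5]: (52.6+10.3)/2 × 6 = 188.7
  Sum = 1990.575 µg/L·h
IV tail: 10.3/0.272 = 37.868; AUC_iv,0→∞ = 1990.575 + 37.868 = 2028.443 µg/L·h
Trapezoidal AUC_0→10 (intranasal spray):
  [0→0.5]: (0.0+146.0)/2 × 0.5 = 36.5
  [0.5→6.5]: (146.0+69.1)/2 × 6 = 645.3
  [6.5→9.5]: (69.1+30.6)/2 × 3 = 149.55
  [9.5→10]: (30.6+26.7)/2 × 0.5 = 14.325
  Sum = 845.675 µg/L·h
intranasal spray tail: 26.7/0.272 = 98.162; AUC_ev,0→∞ = 845.675 + 98.162 = 943.837 µg/L·h
F = (AUC_ev/D_ev)/(AUC_iv/D_iv) = (943.837/10)/(2028.443/10) = 94.3837/202.8443 = 0.4653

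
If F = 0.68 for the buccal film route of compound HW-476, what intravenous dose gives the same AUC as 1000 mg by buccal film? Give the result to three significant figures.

D_iv = 680 mg

Systemic exposure from an extravascular dose = F × D_ev, so the equivalent IV dose is F × D_ev.
D_iv = F × D_ev = 0.68 × 1000 = 680 mg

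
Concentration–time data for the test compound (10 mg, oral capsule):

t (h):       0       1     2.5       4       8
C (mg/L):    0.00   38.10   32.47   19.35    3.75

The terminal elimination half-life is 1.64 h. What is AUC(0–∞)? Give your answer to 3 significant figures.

Trapezoidal AUC_0→8:
  [0→1]: (0.00+38.10)/2 × 1 = 19.05
  [1→2.5]: (38.10+32.47)/2 × 1.5 = 52.9275
  [2.5→4]: (32.47+19.35)/2 × 1.5 = 38.865
  [4→8]: (19.35+3.75)/2 × 4 = 46.2
  Sum = 157.0425 mg/L·h
k_e = ln2 / t½ = 0.693147 / 1.64 = 0.4227 h^-1
Extrapolated tail: C_last / k_e = 3.75 / 0.4227 = 8.872
AUC_0→∞ = 157.0425 + 8.872 = 165.9145 mg/L·h

AUC = 166 mg/L·h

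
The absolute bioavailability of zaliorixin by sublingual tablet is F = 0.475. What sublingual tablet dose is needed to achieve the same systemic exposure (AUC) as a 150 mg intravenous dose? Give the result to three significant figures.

D_sublingual = 316 mg

For equal systemic exposure: F × D_ev = D_iv
D_ev = D_iv / F = 150 / 0.475 = 315.789 mg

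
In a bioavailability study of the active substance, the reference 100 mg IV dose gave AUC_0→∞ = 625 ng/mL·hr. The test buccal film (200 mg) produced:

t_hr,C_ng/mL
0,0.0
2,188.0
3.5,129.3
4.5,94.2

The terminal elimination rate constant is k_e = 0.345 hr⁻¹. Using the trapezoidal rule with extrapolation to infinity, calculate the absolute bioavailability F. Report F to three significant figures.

Trapezoidal AUC_0→4.5 (buccal film):
  [0→2]: (0.0+188.0)/2 × 2 = 188.0
  [2→3.5]: (188.0+129.3)/2 × 1.5 = 237.975
  [3.5→4.5]: (129.3+94.2)/2 × 1 = 111.75
  Sum = 537.725 ng/mL·hr
Tail: C_last/k_e = 94.2/0.345 = 273.043
AUC_0→∞ (buccal film) = 537.725 + 273.043 = 810.768 ng/mL·hr
F = (AUC_ev/D_ev)/(AUC_iv/D_iv) = (810.768/200)/(625/100) = 4.05384/6.25 = 0.6486

F = 0.649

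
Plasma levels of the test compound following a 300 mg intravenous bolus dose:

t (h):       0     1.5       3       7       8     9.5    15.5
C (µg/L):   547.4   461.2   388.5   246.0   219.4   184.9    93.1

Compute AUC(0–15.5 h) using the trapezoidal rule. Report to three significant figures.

AUC = 4030 µg/L·h

Trapezoidal AUC_0→15.5:
  [0→1.5]: (547.4+461.2)/2 × 1.5 = 756.45
  [1.5→3]: (461.2+388.5)/2 × 1.5 = 637.275
  [3→7]: (388.5+246.0)/2 × 4 = 1269.0
  [7→8]: (246.0+219.4)/2 × 1 = 232.7
  [8→9.5]: (219.4+184.9)/2 × 1.5 = 303.225
  [9.5→15.5]: (184.9+93.1)/2 × 6 = 834.0
  Sum = 4032.65 µg/L·h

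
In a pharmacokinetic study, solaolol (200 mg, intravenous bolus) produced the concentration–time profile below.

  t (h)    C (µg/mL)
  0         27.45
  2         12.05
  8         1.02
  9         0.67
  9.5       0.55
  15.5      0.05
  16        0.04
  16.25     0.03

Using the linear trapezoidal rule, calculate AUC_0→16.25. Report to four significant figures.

Trapezoidal AUC_0→16.25:
  [0→2]: (27.45+12.05)/2 × 2 = 39.5
  [2→8]: (12.05+1.02)/2 × 6 = 39.21
  [8→9]: (1.02+0.67)/2 × 1 = 0.845
  [9→9.5]: (0.67+0.55)/2 × 0.5 = 0.305
  [9.5→15.5]: (0.55+0.05)/2 × 6 = 1.8
  [15.5→16]: (0.05+0.04)/2 × 0.5 = 0.0225
  [16→16.25]: (0.04+0.03)/2 × 0.25 = 0.00875
  Sum = 81.69125 µg/mL·h

AUC = 81.69 µg/mL·h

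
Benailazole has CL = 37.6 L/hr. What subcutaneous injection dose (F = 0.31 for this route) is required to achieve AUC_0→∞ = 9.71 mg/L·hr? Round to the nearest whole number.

Dose = CL × AUC_0→∞ / F
     = 37.6 × 9.71 / 0.31 = 1177.73 mg

Dose = 1178 mg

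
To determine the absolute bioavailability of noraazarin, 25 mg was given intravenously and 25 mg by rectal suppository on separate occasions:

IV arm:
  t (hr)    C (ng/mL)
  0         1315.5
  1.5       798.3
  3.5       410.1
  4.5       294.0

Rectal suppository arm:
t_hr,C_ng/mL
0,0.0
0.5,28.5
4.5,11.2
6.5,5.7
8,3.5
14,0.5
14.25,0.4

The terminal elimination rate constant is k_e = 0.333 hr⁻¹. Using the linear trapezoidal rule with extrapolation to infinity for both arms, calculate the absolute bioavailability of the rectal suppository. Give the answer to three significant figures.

F = 0.0307

Trapezoidal AUC_0→4.5 (IV):
  [0→1.5]: (1315.5+798.3)/2 × 1.5 = 1585.35
  [1.5→3.5]: (798.3+410.1)/2 × 2 = 1208.4
  [3.5→4.5]: (410.1+294.0)/2 × 1 = 352.05
  Sum = 3145.8 ng/mL·hr
IV tail: 294.0/0.333 = 882.883; AUC_iv,0→∞ = 3145.8 + 882.883 = 4028.683 ng/mL·hr
Trapezoidal AUC_0→14.25 (rectal suppository):
  [0→0.5]: (0.0+28.5)/2 × 0.5 = 7.125
  [0.5→4.5]: (28.5+11.2)/2 × 4 = 79.4
  [4.5→6.5]: (11.2+5.7)/2 × 2 = 16.9
  [6.5→8]: (5.7+3.5)/2 × 1.5 = 6.9
  [8→14]: (3.5+0.5)/2 × 6 = 12.0
  [14→14.25]: (0.5+0.4)/2 × 0.25 = 0.1125
  Sum = 122.4375 ng/mL·hr
rectal suppository tail: 0.4/0.333 = 1.201; AUC_ev,0→∞ = 122.4375 + 1.201 = 123.6385 ng/mL·hr
F = (AUC_ev/D_ev)/(AUC_iv/D_iv) = (123.6385/25)/(4028.683/25) = 4.94554/161.14732 = 0.0307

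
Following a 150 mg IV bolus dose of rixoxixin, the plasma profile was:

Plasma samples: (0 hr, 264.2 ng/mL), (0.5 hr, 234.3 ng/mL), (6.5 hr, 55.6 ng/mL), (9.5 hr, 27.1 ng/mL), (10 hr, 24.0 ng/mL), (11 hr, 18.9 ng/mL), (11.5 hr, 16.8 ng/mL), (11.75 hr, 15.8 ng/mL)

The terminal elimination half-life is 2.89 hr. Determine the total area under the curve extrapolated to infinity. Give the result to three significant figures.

Trapezoidal AUC_0→11.75:
  [0→0.5]: (264.2+234.3)/2 × 0.5 = 124.625
  [0.5→6.5]: (234.3+55.6)/2 × 6 = 869.7
  [6.5→9.5]: (55.6+27.1)/2 × 3 = 124.05
  [9.5→10]: (27.1+24.0)/2 × 0.5 = 12.775
  [10→11]: (24.0+18.9)/2 × 1 = 21.45
  [11→11.5]: (18.9+16.8)/2 × 0.5 = 8.925
  [11.5→11.75]: (16.8+15.8)/2 × 0.25 = 4.075
  Sum = 1165.6 ng/mL·hr
k_e = ln2 / t½ = 0.693147 / 2.89 = 0.2398 hr^-1
Extrapolated tail: C_last / k_e = 15.8 / 0.2398 = 65.888
AUC_0→∞ = 1165.6 + 65.888 = 1231.488 ng/mL·hr

AUC = 1230 ng/mL·hr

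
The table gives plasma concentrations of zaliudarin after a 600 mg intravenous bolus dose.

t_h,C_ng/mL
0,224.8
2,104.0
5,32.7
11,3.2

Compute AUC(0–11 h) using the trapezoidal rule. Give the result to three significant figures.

AUC = 642 ng/mL·h

Trapezoidal AUC_0→11:
  [0→2]: (224.8+104.0)/2 × 2 = 328.8
  [2→5]: (104.0+32.7)/2 × 3 = 205.05
  [5→11]: (32.7+3.2)/2 × 6 = 107.7
  Sum = 641.55 ng/mL·h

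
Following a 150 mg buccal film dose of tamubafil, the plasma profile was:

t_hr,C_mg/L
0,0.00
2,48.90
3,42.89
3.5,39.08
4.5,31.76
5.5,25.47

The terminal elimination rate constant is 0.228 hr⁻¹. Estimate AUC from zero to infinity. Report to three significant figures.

AUC = 291 mg/L·hr

Trapezoidal AUC_0→5.5:
  [0→2]: (0.00+48.90)/2 × 2 = 48.9
  [2→3]: (48.90+42.89)/2 × 1 = 45.895
  [3→3.5]: (42.89+39.08)/2 × 0.5 = 20.4925
  [3.5→4.5]: (39.08+31.76)/2 × 1 = 35.42
  [4.5→5.5]: (31.76+25.47)/2 × 1 = 28.615
  Sum = 179.3225 mg/L·hr
Extrapolated tail: C_last / k_e = 25.47 / 0.228 = 111.711
AUC_0→∞ = 179.3225 + 111.711 = 291.0335 mg/L·hr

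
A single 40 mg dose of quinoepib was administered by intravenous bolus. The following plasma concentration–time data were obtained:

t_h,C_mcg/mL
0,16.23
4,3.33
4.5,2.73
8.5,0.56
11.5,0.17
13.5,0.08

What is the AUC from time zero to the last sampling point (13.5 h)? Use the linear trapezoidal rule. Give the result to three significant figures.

AUC = 48.6 mcg/mL·h

Trapezoidal AUC_0→13.5:
  [0→4]: (16.23+3.33)/2 × 4 = 39.12
  [4→4.5]: (3.33+2.73)/2 × 0.5 = 1.515
  [4.5→8.5]: (2.73+0.56)/2 × 4 = 6.58
  [8.5→11.5]: (0.56+0.17)/2 × 3 = 1.095
  [11.5→13.5]: (0.17+0.08)/2 × 2 = 0.25
  Sum = 48.56 mcg/mL·h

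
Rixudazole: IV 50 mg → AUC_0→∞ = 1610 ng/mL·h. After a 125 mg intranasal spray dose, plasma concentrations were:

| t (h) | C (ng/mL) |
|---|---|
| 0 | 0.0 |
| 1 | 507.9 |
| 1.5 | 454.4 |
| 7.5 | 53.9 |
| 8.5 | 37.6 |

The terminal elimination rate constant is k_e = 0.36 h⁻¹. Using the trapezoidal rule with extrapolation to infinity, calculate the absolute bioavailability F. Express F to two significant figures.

Trapezoidal AUC_0→8.5 (intranasal spray):
  [0→1]: (0.0+507.9)/2 × 1 = 253.95
  [1→1.5]: (507.9+454.4)/2 × 0.5 = 240.575
  [1.5→7.5]: (454.4+53.9)/2 × 6 = 1524.9
  [7.5→8.5]: (53.9+37.6)/2 × 1 = 45.75
  Sum = 2065.175 ng/mL·h
Tail: C_last/k_e = 37.6/0.36 = 104.444
AUC_0→∞ (intranasal spray) = 2065.175 + 104.444 = 2169.619 ng/mL·h
F = (AUC_ev/D_ev)/(AUC_iv/D_iv) = (2169.619/125)/(1610/50) = 17.356952/32.2 = 0.5390

F = 0.54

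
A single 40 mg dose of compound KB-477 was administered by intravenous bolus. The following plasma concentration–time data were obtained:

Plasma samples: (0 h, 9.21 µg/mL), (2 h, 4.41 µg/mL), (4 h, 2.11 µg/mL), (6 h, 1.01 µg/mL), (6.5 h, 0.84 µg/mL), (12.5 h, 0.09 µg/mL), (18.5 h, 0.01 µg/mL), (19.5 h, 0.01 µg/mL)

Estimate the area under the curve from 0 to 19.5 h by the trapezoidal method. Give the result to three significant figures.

AUC = 26.8 µg/mL·h

Trapezoidal AUC_0→19.5:
  [0→2]: (9.21+4.41)/2 × 2 = 13.62
  [2→4]: (4.41+2.11)/2 × 2 = 6.52
  [4→6]: (2.11+1.01)/2 × 2 = 3.12
  [6→6.5]: (1.01+0.84)/2 × 0.5 = 0.4625
  [6.5→12.5]: (0.84+0.09)/2 × 6 = 2.79
  [12.5→18.5]: (0.09+0.01)/2 × 6 = 0.3
  [18.5→19.5]: (0.01+0.01)/2 × 1 = 0.01
  Sum = 26.8225 µg/mL·h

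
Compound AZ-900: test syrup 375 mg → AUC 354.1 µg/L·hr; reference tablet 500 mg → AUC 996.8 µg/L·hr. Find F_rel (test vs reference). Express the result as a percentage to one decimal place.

F_rel = (AUC_test/D_test) / (AUC_ref/D_ref)
      = (354.1/375) / (996.8/500)
      = 0.944267 / 1.9936 = 0.4736 = 47.36%

F_rel = 47.4%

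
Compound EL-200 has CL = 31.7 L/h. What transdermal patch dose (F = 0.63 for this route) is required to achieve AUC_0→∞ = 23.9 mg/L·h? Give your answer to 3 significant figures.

Dose = 1200 mg

Dose = CL × AUC_0→∞ / F
     = 31.7 × 23.9 / 0.63 = 1202.59 mg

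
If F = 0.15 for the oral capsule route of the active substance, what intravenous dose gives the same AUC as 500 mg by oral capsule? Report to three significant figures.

D_iv = 75.0 mg

Systemic exposure from an extravascular dose = F × D_ev, so the equivalent IV dose is F × D_ev.
D_iv = F × D_ev = 0.15 × 500 = 75 mg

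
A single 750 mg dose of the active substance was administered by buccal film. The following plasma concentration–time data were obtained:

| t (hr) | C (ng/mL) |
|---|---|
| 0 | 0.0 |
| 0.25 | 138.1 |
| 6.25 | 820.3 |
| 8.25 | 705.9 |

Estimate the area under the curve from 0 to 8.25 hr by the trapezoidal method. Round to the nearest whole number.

Trapezoidal AUC_0→8.25:
  [0→0.25]: (0.0+138.1)/2 × 0.25 = 17.2625
  [0.25→6.25]: (138.1+820.3)/2 × 6 = 2875.2
  [6.25→8.25]: (820.3+705.9)/2 × 2 = 1526.2
  Sum = 4418.6625 ng/mL·hr

AUC = 4419 ng/mL·hr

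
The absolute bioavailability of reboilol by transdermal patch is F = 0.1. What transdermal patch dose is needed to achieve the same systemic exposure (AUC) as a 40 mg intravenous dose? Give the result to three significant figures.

D_transdermal = 400 mg

For equal systemic exposure: F × D_ev = D_iv
D_ev = D_iv / F = 40 / 0.1 = 400 mg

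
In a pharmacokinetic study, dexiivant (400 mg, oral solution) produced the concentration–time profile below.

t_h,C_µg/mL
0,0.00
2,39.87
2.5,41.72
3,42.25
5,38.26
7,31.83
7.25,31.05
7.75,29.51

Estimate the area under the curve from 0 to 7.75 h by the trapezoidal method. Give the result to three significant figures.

Trapezoidal AUC_0→7.75:
  [0→2]: (0.00+39.87)/2 × 2 = 39.87
  [2→2.5]: (39.87+41.72)/2 × 0.5 = 20.3975
  [2.5→3]: (41.72+42.25)/2 × 0.5 = 20.9925
  [3→5]: (42.25+38.26)/2 × 2 = 80.51
  [5→7]: (38.26+31.83)/2 × 2 = 70.09
  [7→7.25]: (31.83+31.05)/2 × 0.25 = 7.86
  [7.25→7.75]: (31.05+29.51)/2 × 0.5 = 15.14
  Sum = 254.86 µg/mL·h

AUC = 255 µg/mL·h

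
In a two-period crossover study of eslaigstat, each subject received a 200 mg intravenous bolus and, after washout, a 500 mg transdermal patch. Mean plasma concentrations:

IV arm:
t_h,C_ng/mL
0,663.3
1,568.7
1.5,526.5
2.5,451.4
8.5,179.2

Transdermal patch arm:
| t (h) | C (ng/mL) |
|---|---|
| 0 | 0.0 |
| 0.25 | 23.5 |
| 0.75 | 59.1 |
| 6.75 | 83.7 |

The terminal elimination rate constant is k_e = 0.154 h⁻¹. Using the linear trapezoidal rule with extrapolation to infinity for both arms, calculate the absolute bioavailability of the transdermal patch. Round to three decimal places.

F = 0.090

Trapezoidal AUC_0→8.5 (IV):
  [0→1]: (663.3+568.7)/2 × 1 = 616.0
  [1→1.5]: (568.7+526.5)/2 × 0.5 = 273.8
  [1.5→2.5]: (526.5+451.4)/2 × 1 = 488.95
  [2.5→8.5]: (451.4+179.2)/2 × 6 = 1891.8
  Sum = 3270.55 ng/mL·h
IV tail: 179.2/0.154 = 1163.636; AUC_iv,0→∞ = 3270.55 + 1163.636 = 4434.186 ng/mL·h
Trapezoidal AUC_0→6.75 (transdermal patch):
  [0→0.25]: (0.0+23.5)/2 × 0.25 = 2.9375
  [0.25→0.75]: (23.5+59.1)/2 × 0.5 = 20.65
  [0.75→6.75]: (59.1+83.7)/2 × 6 = 428.4
  Sum = 451.9875 ng/mL·h
transdermal patch tail: 83.7/0.154 = 543.506; AUC_ev,0→∞ = 451.9875 + 543.506 = 995.4935 ng/mL·h
F = (AUC_ev/D_ev)/(AUC_iv/D_iv) = (995.4935/500)/(4434.186/200) = 1.990987/22.17093 = 0.0898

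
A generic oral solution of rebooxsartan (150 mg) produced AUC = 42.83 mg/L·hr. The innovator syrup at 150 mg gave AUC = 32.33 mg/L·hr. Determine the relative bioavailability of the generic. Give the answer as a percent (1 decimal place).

F_rel = (AUC_test/D_test) / (AUC_ref/D_ref)
      = (42.83/150) / (32.33/150)
      = 0.285533 / 0.215533 = 1.3248 = 132.48%

F_rel = 132.5%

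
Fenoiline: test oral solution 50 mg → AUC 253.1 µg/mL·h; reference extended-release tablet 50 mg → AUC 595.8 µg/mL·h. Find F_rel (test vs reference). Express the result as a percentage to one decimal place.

F_rel = 42.5%

F_rel = (AUC_test/D_test) / (AUC_ref/D_ref)
      = (253.1/50) / (595.8/50)
      = 5.062 / 11.916 = 0.4248 = 42.48%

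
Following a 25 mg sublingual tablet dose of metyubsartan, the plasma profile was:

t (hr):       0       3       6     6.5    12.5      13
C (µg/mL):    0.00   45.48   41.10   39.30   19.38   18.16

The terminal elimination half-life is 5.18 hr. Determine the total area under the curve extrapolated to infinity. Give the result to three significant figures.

AUC = 539 µg/mL·hr

Trapezoidal AUC_0→13:
  [0→3]: (0.00+45.48)/2 × 3 = 68.22
  [3→6]: (45.48+41.10)/2 × 3 = 129.87
  [6→6.5]: (41.10+39.30)/2 × 0.5 = 20.1
  [6.5→12.5]: (39.30+19.38)/2 × 6 = 176.04
  [12.5→13]: (19.38+18.16)/2 × 0.5 = 9.385
  Sum = 403.615 µg/mL·hr
k_e = ln2 / t½ = 0.693147 / 5.18 = 0.1338 hr^-1
Extrapolated tail: C_last / k_e = 18.16 / 0.1338 = 135.725
AUC_0→∞ = 403.615 + 135.725 = 539.34 µg/mL·hr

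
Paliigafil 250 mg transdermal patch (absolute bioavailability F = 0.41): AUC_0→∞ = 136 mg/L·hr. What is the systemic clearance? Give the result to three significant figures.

CL = 0.754 L/hr

CL = F × Dose / AUC_0→∞
   = 0.41 × 250 / 136 = 0.753676 L/hr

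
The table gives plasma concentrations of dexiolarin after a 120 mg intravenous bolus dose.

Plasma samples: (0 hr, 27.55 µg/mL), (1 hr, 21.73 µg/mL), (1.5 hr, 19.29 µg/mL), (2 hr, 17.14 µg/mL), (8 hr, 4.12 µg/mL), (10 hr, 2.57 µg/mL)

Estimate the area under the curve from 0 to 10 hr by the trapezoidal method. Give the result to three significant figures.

Trapezoidal AUC_0→10:
  [0→1]: (27.55+21.73)/2 × 1 = 24.64
  [1→1.5]: (21.73+19.29)/2 × 0.5 = 10.255
  [1.5→2]: (19.29+17.14)/2 × 0.5 = 9.1075
  [2→8]: (17.14+4.12)/2 × 6 = 63.78
  [8→10]: (4.12+2.57)/2 × 2 = 6.69
  Sum = 114.4725 µg/mL·hr

AUC = 114 µg/mL·hr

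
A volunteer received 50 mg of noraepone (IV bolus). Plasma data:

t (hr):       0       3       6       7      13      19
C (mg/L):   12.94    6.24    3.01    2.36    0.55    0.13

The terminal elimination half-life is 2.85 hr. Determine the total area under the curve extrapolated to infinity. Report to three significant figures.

Trapezoidal AUC_0→19:
  [0→3]: (12.94+6.24)/2 × 3 = 28.77
  [3→6]: (6.24+3.01)/2 × 3 = 13.875
  [6→7]: (3.01+2.36)/2 × 1 = 2.685
  [7→13]: (2.36+0.55)/2 × 6 = 8.73
  [13→19]: (0.55+0.13)/2 × 6 = 2.04
  Sum = 56.1 mg/L·hr
k_e = ln2 / t½ = 0.693147 / 2.85 = 0.2432 hr^-1
Extrapolated tail: C_last / k_e = 0.13 / 0.2432 = 0.535
AUC_0→∞ = 56.1 + 0.535 = 56.635 mg/L·hr

AUC = 56.6 mg/L·hr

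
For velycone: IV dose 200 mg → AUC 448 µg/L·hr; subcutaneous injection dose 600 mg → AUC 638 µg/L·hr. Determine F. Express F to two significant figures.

F = (AUC_ev / D_ev) / (AUC_iv / D_iv)
  = (638/600) / (448/200)
  = 1.06333 / 2.24 = 0.4747

F = 0.47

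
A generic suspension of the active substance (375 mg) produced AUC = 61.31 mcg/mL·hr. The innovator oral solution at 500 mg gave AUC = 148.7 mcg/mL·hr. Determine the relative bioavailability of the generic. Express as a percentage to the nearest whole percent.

F_rel = 55%

F_rel = (AUC_test/D_test) / (AUC_ref/D_ref)
      = (61.31/375) / (148.7/500)
      = 0.163493 / 0.2974 = 0.5497 = 54.97%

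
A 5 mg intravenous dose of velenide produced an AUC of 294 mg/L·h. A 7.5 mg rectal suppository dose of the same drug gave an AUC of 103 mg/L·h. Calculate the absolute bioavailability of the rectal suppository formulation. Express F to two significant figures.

F = (AUC_ev / D_ev) / (AUC_iv / D_iv)
  = (103/7.5) / (294/5)
  = 13.7333 / 58.8 = 0.2336

F = 0.23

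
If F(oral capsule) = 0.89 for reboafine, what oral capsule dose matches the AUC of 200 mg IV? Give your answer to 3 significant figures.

For equal systemic exposure: F × D_ev = D_iv
D_ev = D_iv / F = 200 / 0.89 = 224.719 mg

D_oral = 225 mg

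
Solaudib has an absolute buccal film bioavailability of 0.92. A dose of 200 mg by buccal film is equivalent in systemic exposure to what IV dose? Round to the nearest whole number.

D_iv = 184 mg

Systemic exposure from an extravascular dose = F × D_ev, so the equivalent IV dose is F × D_ev.
D_iv = F × D_ev = 0.92 × 200 = 184 mg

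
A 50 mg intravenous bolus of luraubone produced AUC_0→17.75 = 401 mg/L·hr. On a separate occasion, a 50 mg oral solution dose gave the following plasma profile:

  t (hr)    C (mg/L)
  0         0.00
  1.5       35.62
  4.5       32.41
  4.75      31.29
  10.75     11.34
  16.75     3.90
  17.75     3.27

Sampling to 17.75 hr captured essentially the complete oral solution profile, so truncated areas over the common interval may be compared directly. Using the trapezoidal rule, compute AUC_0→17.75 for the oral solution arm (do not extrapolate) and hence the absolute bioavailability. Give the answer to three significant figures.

Trapezoidal AUC_0→17.75 (oral solution):
  [0→1.5]: (0.00+35.62)/2 × 1.5 = 26.715
  [1.5→4.5]: (35.62+32.41)/2 × 3 = 102.045
  [4.5→4.75]: (32.41+31.29)/2 × 0.25 = 7.9625
  [4.75→10.75]: (31.29+11.34)/2 × 6 = 127.89
  [10.75→16.75]: (11.34+3.90)/2 × 6 = 45.72
  [16.75→17.75]: (3.90+3.27)/2 × 1 = 3.585
  Sum = 313.9175 mg/L·hr
F = (AUC_ev/D_ev)/(AUC_iv/D_iv) = (313.9175/50)/(401/50) = 6.27835/8.02 = 0.7828

F = 0.783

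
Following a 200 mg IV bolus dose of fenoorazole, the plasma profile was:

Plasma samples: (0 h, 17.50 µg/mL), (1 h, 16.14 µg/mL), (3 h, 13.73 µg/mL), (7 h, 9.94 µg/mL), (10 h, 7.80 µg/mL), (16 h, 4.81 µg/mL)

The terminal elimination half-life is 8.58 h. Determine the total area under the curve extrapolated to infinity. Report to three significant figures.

AUC = 218 µg/mL·h

Trapezoidal AUC_0→16:
  [0→1]: (17.50+16.14)/2 × 1 = 16.82
  [1→3]: (16.14+13.73)/2 × 2 = 29.87
  [3→7]: (13.73+9.94)/2 × 4 = 47.34
  [7→10]: (9.94+7.80)/2 × 3 = 26.61
  [10→16]: (7.80+4.81)/2 × 6 = 37.83
  Sum = 158.47 µg/mL·h
k_e = ln2 / t½ = 0.693147 / 8.58 = 0.0808 h^-1
Extrapolated tail: C_last / k_e = 4.81 / 0.0808 = 59.530
AUC_0→∞ = 158.47 + 59.530 = 218.0 µg/mL·h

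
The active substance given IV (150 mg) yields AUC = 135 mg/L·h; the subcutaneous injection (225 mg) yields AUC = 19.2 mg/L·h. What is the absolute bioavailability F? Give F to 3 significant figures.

F = 0.0948

F = (AUC_ev / D_ev) / (AUC_iv / D_iv)
  = (19.2/225) / (135/150)
  = 0.0853333 / 0.9 = 0.0948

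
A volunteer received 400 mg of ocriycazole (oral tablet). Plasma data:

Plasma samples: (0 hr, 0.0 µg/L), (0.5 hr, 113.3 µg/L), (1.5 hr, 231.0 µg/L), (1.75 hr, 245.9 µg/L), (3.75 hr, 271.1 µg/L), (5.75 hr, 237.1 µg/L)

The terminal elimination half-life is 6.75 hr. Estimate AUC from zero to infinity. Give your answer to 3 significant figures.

AUC = 3590 µg/L·hr

Trapezoidal AUC_0→5.75:
  [0→0.5]: (0.0+113.3)/2 × 0.5 = 28.325
  [0.5→1.5]: (113.3+231.0)/2 × 1 = 172.15
  [1.5→1.75]: (231.0+245.9)/2 × 0.25 = 59.6125
  [1.75→3.75]: (245.9+271.1)/2 × 2 = 517.0
  [3.75→5.75]: (271.1+237.1)/2 × 2 = 508.2
  Sum = 1285.2875 µg/L·hr
k_e = ln2 / t½ = 0.693147 / 6.75 = 0.1027 hr^-1
Extrapolated tail: C_last / k_e = 237.1 / 0.1027 = 2308.666
AUC_0→∞ = 1285.2875 + 2308.666 = 3593.9535 µg/L·hr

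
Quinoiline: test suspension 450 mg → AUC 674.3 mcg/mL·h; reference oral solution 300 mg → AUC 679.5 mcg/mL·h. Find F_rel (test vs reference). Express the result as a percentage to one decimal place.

F_rel = 66.2%

F_rel = (AUC_test/D_test) / (AUC_ref/D_ref)
      = (674.3/450) / (679.5/300)
      = 1.49844 / 2.265 = 0.6616 = 66.16%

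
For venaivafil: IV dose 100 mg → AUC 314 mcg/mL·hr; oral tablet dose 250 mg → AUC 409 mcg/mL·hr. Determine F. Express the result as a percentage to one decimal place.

F = (AUC_ev / D_ev) / (AUC_iv / D_iv)
  = (409/250) / (314/100)
  = 1.636 / 3.14 = 0.5210
  = 52.10%

F = 52.1%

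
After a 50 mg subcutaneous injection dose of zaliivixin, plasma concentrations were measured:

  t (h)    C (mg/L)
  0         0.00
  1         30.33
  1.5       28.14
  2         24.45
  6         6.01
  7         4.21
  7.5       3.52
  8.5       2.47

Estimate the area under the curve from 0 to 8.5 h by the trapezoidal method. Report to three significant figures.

AUC = 114 mg/L·h

Trapezoidal AUC_0→8.5:
  [0→1]: (0.00+30.33)/2 × 1 = 15.165
  [1→1.5]: (30.33+28.14)/2 × 0.5 = 14.6175
  [1.5→2]: (28.14+24.45)/2 × 0.5 = 13.1475
  [2→6]: (24.45+6.01)/2 × 4 = 60.92
  [6→7]: (6.01+4.21)/2 × 1 = 5.11
  [7→7.5]: (4.21+3.52)/2 × 0.5 = 1.9325
  [7.5→8.5]: (3.52+2.47)/2 × 1 = 2.995
  Sum = 113.8875 mg/L·h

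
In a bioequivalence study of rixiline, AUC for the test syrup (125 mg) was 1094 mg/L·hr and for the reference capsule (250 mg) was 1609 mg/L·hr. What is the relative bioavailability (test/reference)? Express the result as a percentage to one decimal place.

F_rel = 136.0%

F_rel = (AUC_test/D_test) / (AUC_ref/D_ref)
      = (1094/125) / (1609/250)
      = 8.752 / 6.436 = 1.3599 = 135.99%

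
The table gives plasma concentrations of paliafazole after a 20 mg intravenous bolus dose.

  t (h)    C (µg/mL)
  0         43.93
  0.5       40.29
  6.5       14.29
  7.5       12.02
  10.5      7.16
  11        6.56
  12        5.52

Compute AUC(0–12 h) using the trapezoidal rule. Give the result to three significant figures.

Trapezoidal AUC_0→12:
  [0→0.5]: (43.93+40.29)/2 × 0.5 = 21.055
  [0.5→6.5]: (40.29+14.29)/2 × 6 = 163.74
  [6.5→7.5]: (14.29+12.02)/2 × 1 = 13.155
  [7.5→10.5]: (12.02+7.16)/2 × 3 = 28.77
  [10.5→11]: (7.16+6.56)/2 × 0.5 = 3.43
  [11→12]: (6.56+5.52)/2 × 1 = 6.04
  Sum = 236.19 µg/mL·h

AUC = 236 µg/mL·h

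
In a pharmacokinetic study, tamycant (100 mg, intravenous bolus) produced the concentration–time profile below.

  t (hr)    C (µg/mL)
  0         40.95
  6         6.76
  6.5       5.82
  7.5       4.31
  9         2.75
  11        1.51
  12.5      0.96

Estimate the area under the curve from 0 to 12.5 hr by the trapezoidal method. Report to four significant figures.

AUC = 162.7 µg/mL·hr

Trapezoidal AUC_0→12.5:
  [0→6]: (40.95+6.76)/2 × 6 = 143.13
  [6→6.5]: (6.76+5.82)/2 × 0.5 = 3.145
  [6.5→7.5]: (5.82+4.31)/2 × 1 = 5.065
  [7.5→9]: (4.31+2.75)/2 × 1.5 = 5.295
  [9→11]: (2.75+1.51)/2 × 2 = 4.26
  [11→12.5]: (1.51+0.96)/2 × 1.5 = 1.8525
  Sum = 162.7475 µg/mL·hr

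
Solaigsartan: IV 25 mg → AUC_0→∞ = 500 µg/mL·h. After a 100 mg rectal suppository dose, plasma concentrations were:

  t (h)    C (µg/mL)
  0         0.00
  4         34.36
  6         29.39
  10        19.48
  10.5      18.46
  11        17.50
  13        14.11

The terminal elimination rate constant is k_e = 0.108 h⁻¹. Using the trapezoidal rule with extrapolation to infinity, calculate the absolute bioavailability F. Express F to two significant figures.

Trapezoidal AUC_0→13 (rectal suppository):
  [0→4]: (0.00+34.36)/2 × 4 = 68.72
  [4→6]: (34.36+29.39)/2 × 2 = 63.75
  [6→10]: (29.39+19.48)/2 × 4 = 97.74
  [10→10.5]: (19.48+18.46)/2 × 0.5 = 9.485
  [10.5→11]: (18.46+17.50)/2 × 0.5 = 8.99
  [11→13]: (17.50+14.11)/2 × 2 = 31.61
  Sum = 280.295 µg/mL·h
Tail: C_last/k_e = 14.11/0.108 = 130.648
AUC_0→∞ (rectal suppository) = 280.295 + 130.648 = 410.943 µg/mL·h
F = (AUC_ev/D_ev)/(AUC_iv/D_iv) = (410.943/100)/(500/25) = 4.10943/20 = 0.2055

F = 0.21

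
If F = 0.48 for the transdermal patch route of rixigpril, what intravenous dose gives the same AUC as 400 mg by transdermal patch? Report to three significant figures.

D_iv = 192 mg

Systemic exposure from an extravascular dose = F × D_ev, so the equivalent IV dose is F × D_ev.
D_iv = F × D_ev = 0.48 × 400 = 192 mg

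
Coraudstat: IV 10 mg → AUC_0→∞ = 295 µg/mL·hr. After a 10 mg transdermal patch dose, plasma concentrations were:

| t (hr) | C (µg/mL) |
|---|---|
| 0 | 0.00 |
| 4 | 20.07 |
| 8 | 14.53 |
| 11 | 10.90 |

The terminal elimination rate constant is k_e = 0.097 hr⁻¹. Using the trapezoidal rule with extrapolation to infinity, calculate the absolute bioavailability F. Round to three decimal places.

F = 0.881

Trapezoidal AUC_0→11 (transdermal patch):
  [0→4]: (0.00+20.07)/2 × 4 = 40.14
  [4→8]: (20.07+14.53)/2 × 4 = 69.2
  [8→11]: (14.53+10.90)/2 × 3 = 38.145
  Sum = 147.485 µg/mL·hr
Tail: C_last/k_e = 10.90/0.097 = 112.371
AUC_0→∞ (transdermal patch) = 147.485 + 112.371 = 259.856 µg/mL·hr
F = (AUC_ev/D_ev)/(AUC_iv/D_iv) = (259.856/10)/(295/10) = 25.9856/29.5 = 0.8809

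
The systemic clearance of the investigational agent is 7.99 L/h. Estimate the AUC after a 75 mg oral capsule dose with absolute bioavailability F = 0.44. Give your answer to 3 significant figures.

AUC = 4.13 mg/L·h

AUC_0→∞ = F × Dose / CL
        = 0.44 × 75 / 7.99 = 4.13016 mg/L·h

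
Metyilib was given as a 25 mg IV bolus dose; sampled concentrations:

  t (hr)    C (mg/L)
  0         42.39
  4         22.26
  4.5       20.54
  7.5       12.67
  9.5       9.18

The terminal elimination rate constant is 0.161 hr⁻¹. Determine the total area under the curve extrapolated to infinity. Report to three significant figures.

AUC = 269 mg/L·hr

Trapezoidal AUC_0→9.5:
  [0→4]: (42.39+22.26)/2 × 4 = 129.3
  [4→4.5]: (22.26+20.54)/2 × 0.5 = 10.7
  [4.5→7.5]: (20.54+12.67)/2 × 3 = 49.815
  [7.5→9.5]: (12.67+9.18)/2 × 2 = 21.85
  Sum = 211.665 mg/L·hr
Extrapolated tail: C_last / k_e = 9.18 / 0.161 = 57.019
AUC_0→∞ = 211.665 + 57.019 = 268.684 mg/L·hr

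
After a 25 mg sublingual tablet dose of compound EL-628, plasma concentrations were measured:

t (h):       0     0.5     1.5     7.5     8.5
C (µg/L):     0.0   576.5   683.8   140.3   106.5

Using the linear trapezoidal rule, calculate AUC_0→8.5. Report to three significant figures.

AUC = 3370 µg/L·h

Trapezoidal AUC_0→8.5:
  [0→0.5]: (0.0+576.5)/2 × 0.5 = 144.125
  [0.5→1.5]: (576.5+683.8)/2 × 1 = 630.15
  [1.5→7.5]: (683.8+140.3)/2 × 6 = 2472.3
  [7.5→8.5]: (140.3+106.5)/2 × 1 = 123.4
  Sum = 3369.975 µg/L·h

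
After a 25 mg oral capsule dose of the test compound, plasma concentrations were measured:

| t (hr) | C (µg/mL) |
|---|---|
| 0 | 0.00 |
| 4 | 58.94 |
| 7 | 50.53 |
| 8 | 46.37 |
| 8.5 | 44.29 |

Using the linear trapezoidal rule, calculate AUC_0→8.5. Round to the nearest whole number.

AUC = 353 µg/mL·hr

Trapezoidal AUC_0→8.5:
  [0→4]: (0.00+58.94)/2 × 4 = 117.88
  [4→7]: (58.94+50.53)/2 × 3 = 164.205
  [7→8]: (50.53+46.37)/2 × 1 = 48.45
  [8→8.5]: (46.37+44.29)/2 × 0.5 = 22.665
  Sum = 353.2 µg/mL·hr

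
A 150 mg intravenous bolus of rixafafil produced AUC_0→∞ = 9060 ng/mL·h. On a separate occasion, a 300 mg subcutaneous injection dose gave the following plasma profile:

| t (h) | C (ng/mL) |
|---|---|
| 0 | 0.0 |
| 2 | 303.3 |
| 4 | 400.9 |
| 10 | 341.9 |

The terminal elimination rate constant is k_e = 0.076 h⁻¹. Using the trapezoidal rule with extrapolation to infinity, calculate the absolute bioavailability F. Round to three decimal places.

Trapezoidal AUC_0→10 (subcutaneous injection):
  [0→2]: (0.0+303.3)/2 × 2 = 303.3
  [2→4]: (303.3+400.9)/2 × 2 = 704.2
  [4→10]: (400.9+341.9)/2 × 6 = 2228.4
  Sum = 3235.9 ng/mL·h
Tail: C_last/k_e = 341.9/0.076 = 4498.684
AUC_0→∞ (subcutaneous injection) = 3235.9 + 4498.684 = 7734.584 ng/mL·h
F = (AUC_ev/D_ev)/(AUC_iv/D_iv) = (7734.584/300)/(9060/150) = 25.7819/60.4 = 0.4269

F = 0.427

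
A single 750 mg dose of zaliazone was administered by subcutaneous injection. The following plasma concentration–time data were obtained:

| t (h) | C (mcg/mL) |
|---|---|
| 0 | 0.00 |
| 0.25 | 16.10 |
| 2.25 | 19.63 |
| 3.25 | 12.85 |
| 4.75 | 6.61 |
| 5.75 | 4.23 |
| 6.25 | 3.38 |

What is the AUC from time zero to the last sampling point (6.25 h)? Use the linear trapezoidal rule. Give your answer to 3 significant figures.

Trapezoidal AUC_0→6.25:
  [0→0.25]: (0.00+16.10)/2 × 0.25 = 2.0125
  [0.25→2.25]: (16.10+19.63)/2 × 2 = 35.73
  [2.25→3.25]: (19.63+12.85)/2 × 1 = 16.24
  [3.25→4.75]: (12.85+6.61)/2 × 1.5 = 14.595
  [4.75→5.75]: (6.61+4.23)/2 × 1 = 5.42
  [5.75→6.25]: (4.23+3.38)/2 × 0.5 = 1.9025
  Sum = 75.9 mcg/mL·h

AUC = 75.9 mcg/mL·h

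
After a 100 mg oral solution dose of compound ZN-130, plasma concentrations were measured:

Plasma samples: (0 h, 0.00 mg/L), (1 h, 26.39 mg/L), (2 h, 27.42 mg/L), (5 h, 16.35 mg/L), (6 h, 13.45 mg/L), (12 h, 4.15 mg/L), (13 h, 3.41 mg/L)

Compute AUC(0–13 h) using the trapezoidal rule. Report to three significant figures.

Trapezoidal AUC_0→13:
  [0→1]: (0.00+26.39)/2 × 1 = 13.195
  [1→2]: (26.39+27.42)/2 × 1 = 26.905
  [2→5]: (27.42+16.35)/2 × 3 = 65.655
  [5→6]: (16.35+13.45)/2 × 1 = 14.9
  [6→12]: (13.45+4.15)/2 × 6 = 52.8
  [12→13]: (4.15+3.41)/2 × 1 = 3.78
  Sum = 177.235 mg/L·h

AUC = 177 mg/L·h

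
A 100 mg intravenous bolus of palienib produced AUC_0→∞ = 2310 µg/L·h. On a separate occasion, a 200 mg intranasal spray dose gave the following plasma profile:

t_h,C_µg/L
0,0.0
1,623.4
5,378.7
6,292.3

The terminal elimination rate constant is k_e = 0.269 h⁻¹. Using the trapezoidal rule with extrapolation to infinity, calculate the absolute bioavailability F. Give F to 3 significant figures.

F = 0.809

Trapezoidal AUC_0→6 (intranasal spray):
  [0→1]: (0.0+623.4)/2 × 1 = 311.7
  [1→5]: (623.4+378.7)/2 × 4 = 2004.2
  [5→6]: (378.7+292.3)/2 × 1 = 335.5
  Sum = 2651.4 µg/L·h
Tail: C_last/k_e = 292.3/0.269 = 1086.617
AUC_0→∞ (intranasal spray) = 2651.4 + 1086.617 = 3738.017 µg/L·h
F = (AUC_ev/D_ev)/(AUC_iv/D_iv) = (3738.017/200)/(2310/100) = 18.690085/23.1 = 0.8091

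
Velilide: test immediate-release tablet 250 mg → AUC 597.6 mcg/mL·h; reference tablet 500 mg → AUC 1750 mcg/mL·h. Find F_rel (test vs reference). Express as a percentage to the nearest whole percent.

F_rel = 68%

F_rel = (AUC_test/D_test) / (AUC_ref/D_ref)
      = (597.6/250) / (1750/500)
      = 2.3904 / 3.5 = 0.6830 = 68.30%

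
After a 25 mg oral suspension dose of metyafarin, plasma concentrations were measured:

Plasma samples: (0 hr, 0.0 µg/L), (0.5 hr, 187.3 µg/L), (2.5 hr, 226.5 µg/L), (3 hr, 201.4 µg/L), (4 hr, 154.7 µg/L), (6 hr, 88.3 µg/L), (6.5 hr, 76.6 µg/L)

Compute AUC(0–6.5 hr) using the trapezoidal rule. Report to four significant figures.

Trapezoidal AUC_0→6.5:
  [0→0.5]: (0.0+187.3)/2 × 0.5 = 46.825
  [0.5→2.5]: (187.3+226.5)/2 × 2 = 413.8
  [2.5→3]: (226.5+201.4)/2 × 0.5 = 106.975
  [3→4]: (201.4+154.7)/2 × 1 = 178.05
  [4→6]: (154.7+88.3)/2 × 2 = 243.0
  [6→6.5]: (88.3+76.6)/2 × 0.5 = 41.225
  Sum = 1029.875 µg/L·hr

AUC = 1030 µg/L·hr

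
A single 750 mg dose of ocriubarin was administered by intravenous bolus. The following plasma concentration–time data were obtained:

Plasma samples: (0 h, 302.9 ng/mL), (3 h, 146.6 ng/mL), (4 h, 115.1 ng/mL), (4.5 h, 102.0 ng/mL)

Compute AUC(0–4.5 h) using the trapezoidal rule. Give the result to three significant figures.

AUC = 859 ng/mL·h

Trapezoidal AUC_0→4.5:
  [0→3]: (302.9+146.6)/2 × 3 = 674.25
  [3→4]: (146.6+115.1)/2 × 1 = 130.85
  [4→4.5]: (115.1+102.0)/2 × 0.5 = 54.275
  Sum = 859.375 ng/mL·h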